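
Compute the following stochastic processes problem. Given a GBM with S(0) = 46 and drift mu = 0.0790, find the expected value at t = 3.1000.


E[S(t)] = S(0) * exp(mu * t)
= 46 * exp(0.0790 * 3.1000)
= 46 * 1.2775
= 58.7647

58.7647


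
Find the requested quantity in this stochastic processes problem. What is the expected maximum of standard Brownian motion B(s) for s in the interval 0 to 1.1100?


E(max B(s)) = sqrt(2t/pi)
= sqrt(2*1.1100/pi)
= sqrt(0.7066)
= 0.8406

0.8406


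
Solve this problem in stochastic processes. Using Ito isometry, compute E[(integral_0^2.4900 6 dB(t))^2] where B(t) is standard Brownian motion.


By Ito isometry: E[(int f dB)^2] = int f^2 dt
= 6^2 * 2.4900
= 36 * 2.4900 = 89.6400

89.6400


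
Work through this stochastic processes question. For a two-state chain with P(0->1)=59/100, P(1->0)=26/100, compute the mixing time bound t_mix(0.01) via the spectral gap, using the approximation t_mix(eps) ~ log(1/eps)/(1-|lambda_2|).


lambda_2 = |1 - p01 - p10| = |1 - 0.5900 - 0.2600| = 0.1500
t_mix ~ log(1/eps)/(1 - |lambda_2|)
= log(100)/(1 - 0.1500) = 4.6052/0.8500
= 5.4178

5.4178


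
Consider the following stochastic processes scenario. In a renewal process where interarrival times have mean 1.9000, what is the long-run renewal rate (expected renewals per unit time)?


Long-run renewal rate = 1/E(X)
= 1/1.9000
= 0.5263

0.5263


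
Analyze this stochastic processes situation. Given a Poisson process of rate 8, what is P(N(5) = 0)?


P(N(t)=k) = (lambda*t)^k * exp(-lambda*t) / k!
lambda*t = 40
= 40^0 * exp(-40) / 0!
= 1 * 4.2484e-18 / 1
= 4.2484e-18

4.2484e-18


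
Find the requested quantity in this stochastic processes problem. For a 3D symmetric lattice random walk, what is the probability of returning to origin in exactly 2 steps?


P(return in 2 steps) = P(reverse first step) = 1/(2d)
= 1/6
= 0.1667

0.1667


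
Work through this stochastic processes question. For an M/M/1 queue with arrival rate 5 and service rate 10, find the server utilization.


rho = lambda/mu
= 5/10
= 0.5000

0.5000


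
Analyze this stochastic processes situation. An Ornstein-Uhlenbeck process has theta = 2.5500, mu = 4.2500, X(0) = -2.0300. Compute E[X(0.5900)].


E[X(t)] = mu + (X(0) - mu)*exp(-theta*t)
= 4.2500 + (-2.0300 - 4.2500)*exp(-2.5500*0.5900)
= 4.2500 + -6.2800 * 0.2221
= 2.8550

2.8550


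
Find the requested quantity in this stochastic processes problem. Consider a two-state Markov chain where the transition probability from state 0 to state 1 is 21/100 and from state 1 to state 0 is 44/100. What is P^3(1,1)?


Computing P^3 by matrix multiplication.
P = [[0.7900, 0.2100], [0.4400, 0.5600]]
After raising P to the power 3:
P^3(1,1) = 0.3521

0.3521


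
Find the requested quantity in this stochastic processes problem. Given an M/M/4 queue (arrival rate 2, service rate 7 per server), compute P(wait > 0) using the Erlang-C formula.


a = lambda/mu = 0.2857
rho = a/c = 0.0714
Erlang-C formula applied:
C(c,a) = 2.2471e-04

2.2471e-04


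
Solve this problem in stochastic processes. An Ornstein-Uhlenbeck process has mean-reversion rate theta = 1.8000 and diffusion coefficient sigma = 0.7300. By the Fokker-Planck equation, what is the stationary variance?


Stationary variance = sigma^2 / (2*theta)
= 0.7300^2 / (2*1.8000)
= 0.5329 / 3.6000
= 0.1480

0.1480


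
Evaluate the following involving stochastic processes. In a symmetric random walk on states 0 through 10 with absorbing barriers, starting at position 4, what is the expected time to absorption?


For symmetric RW on 0,...,N with absorbing barriers, E(i) = i*(N-i)
E(4) = 4 * 6 = 24

24


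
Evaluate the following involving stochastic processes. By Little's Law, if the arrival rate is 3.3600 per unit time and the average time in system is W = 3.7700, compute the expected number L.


Little's Law: L = lambda * W
= 3.3600 * 3.7700
= 12.6672

12.6672


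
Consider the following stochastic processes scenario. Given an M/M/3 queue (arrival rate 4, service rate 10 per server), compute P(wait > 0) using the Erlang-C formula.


a = lambda/mu = 0.4000
rho = a/c = 0.1333
Erlang-C formula applied:
C(c,a) = 0.0082

0.0082


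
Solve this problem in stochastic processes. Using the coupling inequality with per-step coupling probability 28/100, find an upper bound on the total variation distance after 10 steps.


TV distance bound <= (1-delta)^n
= (1 - 0.2800)^10
= 0.7200^10
= 0.0374

0.0374


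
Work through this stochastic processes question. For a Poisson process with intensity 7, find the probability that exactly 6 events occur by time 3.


P(N(t)=k) = (lambda*t)^k * exp(-lambda*t) / k!
lambda*t = 21
= 21^6 * exp(-21) / 6!
= 85766121 * 7.5826e-10 / 720
= 9.0323e-05

9.0323e-05


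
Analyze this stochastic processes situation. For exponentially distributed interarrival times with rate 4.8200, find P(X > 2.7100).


P(X > t) = exp(-lambda * t)
= exp(-4.8200 * 2.7100)
= exp(-13.0622) = 2.1240e-06

2.1240e-06


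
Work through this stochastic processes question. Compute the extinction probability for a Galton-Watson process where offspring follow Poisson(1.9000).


Since mu = 1.9000 > 1, extinction prob q < 1.
Solve s = exp(mu*(s-1)) iteratively.
q = 0.2328

0.2328


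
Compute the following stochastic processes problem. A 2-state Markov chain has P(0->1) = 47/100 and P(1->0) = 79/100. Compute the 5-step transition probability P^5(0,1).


Computing P^5 by matrix multiplication.
P = [[0.5300, 0.4700], [0.7900, 0.2100]]
After raising P to the power 5:
P^5(0,1) = 0.3735

0.3735


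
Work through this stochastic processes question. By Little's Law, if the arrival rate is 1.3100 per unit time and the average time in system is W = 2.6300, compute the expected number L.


Little's Law: L = lambda * W
= 1.3100 * 2.6300
= 3.4453

3.4453


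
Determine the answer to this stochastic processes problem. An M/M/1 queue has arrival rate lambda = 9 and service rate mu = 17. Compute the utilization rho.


rho = lambda/mu
= 9/17
= 0.5294

0.5294


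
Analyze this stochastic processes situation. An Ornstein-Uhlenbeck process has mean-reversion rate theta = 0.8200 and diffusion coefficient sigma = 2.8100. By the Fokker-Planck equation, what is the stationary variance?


Stationary variance = sigma^2 / (2*theta)
= 2.8100^2 / (2*0.8200)
= 7.8961 / 1.6400
= 4.8147

4.8147


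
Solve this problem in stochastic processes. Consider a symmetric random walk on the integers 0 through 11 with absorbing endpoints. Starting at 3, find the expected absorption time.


For symmetric RW on 0,...,N with absorbing barriers, E(i) = i*(N-i)
E(3) = 3 * 8 = 24

24


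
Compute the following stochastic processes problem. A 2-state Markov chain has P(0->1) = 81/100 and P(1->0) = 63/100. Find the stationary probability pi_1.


Stationary distribution: pi_0 = p10/(p01+p10), pi_1 = p01/(p01+p10)
p01 = 0.8100, p10 = 0.6300
pi_1 = 0.5625

0.5625


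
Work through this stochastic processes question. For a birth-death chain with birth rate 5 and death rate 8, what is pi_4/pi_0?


For birth-death process, pi_n/pi_0 = (lambda/mu)^n
= (5/8)^4
= 0.1526

0.1526


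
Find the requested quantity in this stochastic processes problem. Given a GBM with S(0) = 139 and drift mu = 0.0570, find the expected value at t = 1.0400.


E[S(t)] = S(0) * exp(mu * t)
= 139 * exp(0.0570 * 1.0400)
= 139 * 1.0611
= 147.4890

147.4890


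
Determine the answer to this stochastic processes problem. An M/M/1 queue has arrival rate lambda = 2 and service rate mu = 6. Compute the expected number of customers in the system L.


rho = 2/6 = 0.3333
L = rho/(1-rho)
= 0.3333/0.6667
= 0.5000

0.5000


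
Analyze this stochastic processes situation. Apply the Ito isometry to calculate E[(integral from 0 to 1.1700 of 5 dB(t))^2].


By Ito isometry: E[(int f dB)^2] = int f^2 dt
= 5^2 * 1.1700
= 25 * 1.1700 = 29.2500

29.2500


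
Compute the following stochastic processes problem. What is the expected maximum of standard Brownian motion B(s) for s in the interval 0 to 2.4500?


E(max B(s)) = sqrt(2t/pi)
= sqrt(2*2.4500/pi)
= sqrt(1.5597)
= 1.2489

1.2489


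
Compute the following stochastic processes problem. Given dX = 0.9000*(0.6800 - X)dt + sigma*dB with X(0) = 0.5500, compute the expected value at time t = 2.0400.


E[X(t)] = mu + (X(0) - mu)*exp(-theta*t)
= 0.6800 + (0.5500 - 0.6800)*exp(-0.9000*2.0400)
= 0.6800 + -0.1300 * 0.1595
= 0.6593

0.6593


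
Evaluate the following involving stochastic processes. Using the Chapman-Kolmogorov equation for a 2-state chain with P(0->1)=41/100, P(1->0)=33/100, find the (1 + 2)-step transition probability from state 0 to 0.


P^3 = P^1 * P^2
Computing via matrix multiplication of the transition matrix.
Entry (0,0) of P^3 = 0.4557

0.4557


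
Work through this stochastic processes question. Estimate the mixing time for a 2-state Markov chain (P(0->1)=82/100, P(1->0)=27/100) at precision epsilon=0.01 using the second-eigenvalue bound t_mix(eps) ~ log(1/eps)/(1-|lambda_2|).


lambda_2 = |1 - p01 - p10| = |1 - 0.8200 - 0.2700| = 0.0900
t_mix ~ log(1/eps)/(1 - |lambda_2|)
= log(100)/(1 - 0.0900) = 4.6052/0.9100
= 5.0606

5.0606


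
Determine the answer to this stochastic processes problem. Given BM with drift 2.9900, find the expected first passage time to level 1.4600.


Expected first passage time = a/mu
= 1.4600/2.9900
= 0.4883

0.4883


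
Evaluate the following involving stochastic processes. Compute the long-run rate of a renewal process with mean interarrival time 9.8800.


Long-run renewal rate = 1/E(X)
= 1/9.8800
= 0.1012

0.1012


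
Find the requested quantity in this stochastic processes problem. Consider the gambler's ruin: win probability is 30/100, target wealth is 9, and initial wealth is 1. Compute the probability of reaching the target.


Gambler's ruin formula:
r = q/p = 0.7000/0.3000 = 2.3333
P(win) = (1 - r^i)/(1 - r^N)
= (1 - 2.3333^1)/(1 - 2.3333^9)
= 6.5067e-04

6.5067e-04


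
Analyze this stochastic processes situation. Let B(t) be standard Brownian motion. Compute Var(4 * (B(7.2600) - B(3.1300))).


Var(alpha*(B(t)-B(s))) = alpha^2 * (t-s)
= 4^2 * (7.2600 - 3.1300)
= 16 * 4.1300
= 66.0800

66.0800


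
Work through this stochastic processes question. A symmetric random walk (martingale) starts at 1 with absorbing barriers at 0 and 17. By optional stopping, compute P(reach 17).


By optional stopping theorem: E(M at tau) = M(0) = 1
P(hit 17)*17 + P(hit 0)*0 = 1
P(hit 17) = (1 - 0)/(17 - 0) = 1/17 = 0.0588

0.0588


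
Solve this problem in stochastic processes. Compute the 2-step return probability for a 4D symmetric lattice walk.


P(return in 2 steps) = P(reverse first step) = 1/(2d)
= 1/8
= 0.1250

0.1250


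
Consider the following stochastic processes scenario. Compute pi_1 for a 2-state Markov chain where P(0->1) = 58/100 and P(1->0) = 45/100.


Stationary distribution: pi_0 = p10/(p01+p10), pi_1 = p01/(p01+p10)
p01 = 0.5800, p10 = 0.4500
pi_1 = 0.5631

0.5631


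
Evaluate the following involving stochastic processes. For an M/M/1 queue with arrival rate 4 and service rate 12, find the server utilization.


rho = lambda/mu
= 4/12
= 0.3333

0.3333


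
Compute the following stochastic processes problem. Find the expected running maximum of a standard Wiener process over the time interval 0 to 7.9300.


E(max B(s)) = sqrt(2t/pi)
= sqrt(2*7.9300/pi)
= sqrt(5.0484)
= 2.2469

2.2469


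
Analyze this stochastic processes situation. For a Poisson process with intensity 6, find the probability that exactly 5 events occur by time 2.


P(N(t)=k) = (lambda*t)^k * exp(-lambda*t) / k!
lambda*t = 12
= 12^5 * exp(-12) / 5!
= 248832 * 6.1442e-06 / 120
= 0.0127

0.0127


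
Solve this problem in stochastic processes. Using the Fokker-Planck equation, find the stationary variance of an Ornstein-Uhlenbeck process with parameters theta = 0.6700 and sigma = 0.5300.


Stationary variance = sigma^2 / (2*theta)
= 0.5300^2 / (2*0.6700)
= 0.2809 / 1.3400
= 0.2096

0.2096


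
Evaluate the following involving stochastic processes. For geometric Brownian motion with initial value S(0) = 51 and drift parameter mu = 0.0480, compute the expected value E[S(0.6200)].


E[S(t)] = S(0) * exp(mu * t)
= 51 * exp(0.0480 * 0.6200)
= 51 * 1.0302
= 52.5406

52.5406


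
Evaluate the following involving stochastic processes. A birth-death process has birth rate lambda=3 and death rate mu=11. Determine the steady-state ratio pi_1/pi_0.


For birth-death process, pi_n/pi_0 = (lambda/mu)^n
= (3/11)^1
= 0.2727

0.2727


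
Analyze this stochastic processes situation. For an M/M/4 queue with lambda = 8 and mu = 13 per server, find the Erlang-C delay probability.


a = lambda/mu = 0.6154
rho = a/c = 0.1538
Erlang-C formula applied:
C(c,a) = 0.0038

0.0038


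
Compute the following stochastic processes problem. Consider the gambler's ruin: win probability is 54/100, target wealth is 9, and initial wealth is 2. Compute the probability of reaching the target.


Gambler's ruin formula:
r = q/p = 0.4600/0.5400 = 0.8519
P(win) = (1 - r^i)/(1 - r^N)
= (1 - 0.8519^2)/(1 - 0.8519^9)
= 0.3592

0.3592


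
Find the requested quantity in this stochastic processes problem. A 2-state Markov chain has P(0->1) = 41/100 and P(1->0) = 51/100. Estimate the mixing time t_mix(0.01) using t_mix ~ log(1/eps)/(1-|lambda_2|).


lambda_2 = |1 - p01 - p10| = |1 - 0.4100 - 0.5100| = 0.0800
t_mix ~ log(1/eps)/(1 - |lambda_2|)
= log(100)/(1 - 0.0800) = 4.6052/0.9200
= 5.0056

5.0056


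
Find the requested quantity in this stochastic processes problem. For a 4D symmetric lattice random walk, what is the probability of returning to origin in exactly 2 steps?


P(return in 2 steps) = P(reverse first step) = 1/(2d)
= 1/8
= 0.1250

0.1250


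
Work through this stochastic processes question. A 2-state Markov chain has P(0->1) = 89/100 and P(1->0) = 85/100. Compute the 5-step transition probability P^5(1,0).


Computing P^5 by matrix multiplication.
P = [[0.1100, 0.8900], [0.8500, 0.1500]]
After raising P to the power 5:
P^5(1,0) = 0.5969

0.5969


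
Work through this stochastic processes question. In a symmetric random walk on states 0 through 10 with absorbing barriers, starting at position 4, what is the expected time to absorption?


For symmetric RW on 0,...,N with absorbing barriers, E(i) = i*(N-i)
E(4) = 4 * 6 = 24

24


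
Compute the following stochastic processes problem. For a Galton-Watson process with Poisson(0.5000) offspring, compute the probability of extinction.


Since mu = 0.5000 <= 1, extinction probability = 1.

1.0000


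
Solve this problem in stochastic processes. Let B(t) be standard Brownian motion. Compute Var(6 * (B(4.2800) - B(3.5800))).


Var(alpha*(B(t)-B(s))) = alpha^2 * (t-s)
= 6^2 * (4.2800 - 3.5800)
= 36 * 0.7000
= 25.2000

25.2000


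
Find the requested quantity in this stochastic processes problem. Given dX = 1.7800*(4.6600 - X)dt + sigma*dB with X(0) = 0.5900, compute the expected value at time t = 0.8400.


E[X(t)] = mu + (X(0) - mu)*exp(-theta*t)
= 4.6600 + (0.5900 - 4.6600)*exp(-1.7800*0.8400)
= 4.6600 + -4.0700 * 0.2242
= 3.7475

3.7475


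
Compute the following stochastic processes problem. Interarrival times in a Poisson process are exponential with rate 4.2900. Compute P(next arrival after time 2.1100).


P(X > t) = exp(-lambda * t)
= exp(-4.2900 * 2.1100)
= exp(-9.0519) = 1.1717e-04

1.1717e-04


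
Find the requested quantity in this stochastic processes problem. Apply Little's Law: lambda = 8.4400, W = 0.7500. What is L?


Little's Law: L = lambda * W
= 8.4400 * 0.7500
= 6.3300

6.3300


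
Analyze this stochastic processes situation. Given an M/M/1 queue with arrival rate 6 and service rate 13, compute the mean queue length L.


rho = 6/13 = 0.4615
L = rho/(1-rho)
= 0.4615/0.5385
= 0.8571

0.8571


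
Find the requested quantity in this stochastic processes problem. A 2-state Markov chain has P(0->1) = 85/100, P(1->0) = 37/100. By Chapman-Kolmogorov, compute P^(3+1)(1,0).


P^4 = P^3 * P^1
Computing via matrix multiplication of the transition matrix.
Entry (1,0) of P^4 = 0.3026

0.3026


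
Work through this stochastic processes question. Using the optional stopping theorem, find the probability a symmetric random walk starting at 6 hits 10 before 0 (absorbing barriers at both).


By optional stopping theorem: E(M at tau) = M(0) = 6
P(hit 10)*10 + P(hit 0)*0 = 6
P(hit 10) = (6 - 0)/(10 - 0) = 3/5 = 0.6000

0.6000


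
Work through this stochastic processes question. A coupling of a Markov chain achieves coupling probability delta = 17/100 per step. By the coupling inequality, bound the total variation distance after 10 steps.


TV distance bound <= (1-delta)^n
= (1 - 0.1700)^10
= 0.8300^10
= 0.1552

0.1552


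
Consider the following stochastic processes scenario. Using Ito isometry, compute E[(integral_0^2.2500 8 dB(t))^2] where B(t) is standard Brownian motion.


By Ito isometry: E[(int f dB)^2] = int f^2 dt
= 8^2 * 2.2500
= 64 * 2.2500 = 144.0000

144.0000


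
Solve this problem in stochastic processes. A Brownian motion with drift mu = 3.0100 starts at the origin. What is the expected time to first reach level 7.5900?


Expected first passage time = a/mu
= 7.5900/3.0100
= 2.5216

2.5216


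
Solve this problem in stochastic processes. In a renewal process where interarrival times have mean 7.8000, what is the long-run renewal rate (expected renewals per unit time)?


Long-run renewal rate = 1/E(X)
= 1/7.8000
= 0.1282

0.1282


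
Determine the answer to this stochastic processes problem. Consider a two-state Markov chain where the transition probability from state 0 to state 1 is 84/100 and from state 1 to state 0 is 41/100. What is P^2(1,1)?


Computing P^2 by matrix multiplication.
P = [[0.1600, 0.8400], [0.4100, 0.5900]]
After raising P to the power 2:
P^2(1,1) = 0.6925

0.6925


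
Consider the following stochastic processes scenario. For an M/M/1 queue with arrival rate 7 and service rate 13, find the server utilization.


rho = lambda/mu
= 7/13
= 0.5385

0.5385


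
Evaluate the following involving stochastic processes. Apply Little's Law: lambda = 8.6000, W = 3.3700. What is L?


Little's Law: L = lambda * W
= 8.6000 * 3.3700
= 28.9820

28.9820


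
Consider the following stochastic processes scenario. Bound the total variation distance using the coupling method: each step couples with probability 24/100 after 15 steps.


TV distance bound <= (1-delta)^n
= (1 - 0.2400)^15
= 0.7600^15
= 0.0163

0.0163


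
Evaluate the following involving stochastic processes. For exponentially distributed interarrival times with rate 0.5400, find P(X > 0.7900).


P(X > t) = exp(-lambda * t)
= exp(-0.5400 * 0.7900)
= exp(-0.4266) = 0.6527

0.6527


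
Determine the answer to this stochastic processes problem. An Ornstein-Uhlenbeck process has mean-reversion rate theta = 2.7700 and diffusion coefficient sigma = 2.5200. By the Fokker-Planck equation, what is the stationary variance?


Stationary variance = sigma^2 / (2*theta)
= 2.5200^2 / (2*2.7700)
= 6.3504 / 5.5400
= 1.1463

1.1463


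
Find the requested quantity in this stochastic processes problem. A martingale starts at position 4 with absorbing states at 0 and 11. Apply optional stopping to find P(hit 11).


By optional stopping theorem: E(M at tau) = M(0) = 4
P(hit 11)*11 + P(hit 0)*0 = 4
P(hit 11) = (4 - 0)/(11 - 0) = 4/11 = 0.3636

0.3636


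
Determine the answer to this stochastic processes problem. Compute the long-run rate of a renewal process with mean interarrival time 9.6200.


Long-run renewal rate = 1/E(X)
= 1/9.6200
= 0.1040

0.1040


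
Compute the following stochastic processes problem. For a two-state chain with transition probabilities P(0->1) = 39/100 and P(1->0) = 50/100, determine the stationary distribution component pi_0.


Stationary distribution: pi_0 = p10/(p01+p10), pi_1 = p01/(p01+p10)
p01 = 0.3900, p10 = 0.5000
pi_0 = 0.5618

0.5618


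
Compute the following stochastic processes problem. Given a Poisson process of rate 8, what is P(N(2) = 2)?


P(N(t)=k) = (lambda*t)^k * exp(-lambda*t) / k!
lambda*t = 16
= 16^2 * exp(-16) / 2!
= 256 * 1.1254e-07 / 2
= 1.4405e-05

1.4405e-05


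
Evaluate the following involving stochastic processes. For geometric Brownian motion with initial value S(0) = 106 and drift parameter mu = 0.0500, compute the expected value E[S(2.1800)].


E[S(t)] = S(0) * exp(mu * t)
= 106 * exp(0.0500 * 2.1800)
= 106 * 1.1152
= 118.2072

118.2072


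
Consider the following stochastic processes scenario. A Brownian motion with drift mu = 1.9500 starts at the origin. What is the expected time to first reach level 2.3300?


Expected first passage time = a/mu
= 2.3300/1.9500
= 1.1949

1.1949


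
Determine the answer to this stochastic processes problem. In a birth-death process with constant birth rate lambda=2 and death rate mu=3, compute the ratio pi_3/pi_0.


For birth-death process, pi_n/pi_0 = (lambda/mu)^n
= (2/3)^3
= 0.2963

0.2963


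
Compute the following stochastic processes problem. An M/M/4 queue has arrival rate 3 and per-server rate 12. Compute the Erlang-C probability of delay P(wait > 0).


a = lambda/mu = 0.2500
rho = a/c = 0.0625
Erlang-C formula applied:
C(c,a) = 1.3521e-04

1.3521e-04


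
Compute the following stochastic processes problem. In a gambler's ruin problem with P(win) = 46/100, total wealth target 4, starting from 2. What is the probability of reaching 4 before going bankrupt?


Gambler's ruin formula:
r = q/p = 0.5400/0.4600 = 1.1739
P(win) = (1 - r^i)/(1 - r^N)
= (1 - 1.1739^2)/(1 - 1.1739^4)
= 0.4205

0.4205


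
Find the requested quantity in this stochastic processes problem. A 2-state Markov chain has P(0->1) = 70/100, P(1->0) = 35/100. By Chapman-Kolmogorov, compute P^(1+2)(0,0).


P^3 = P^1 * P^2
Computing via matrix multiplication of the transition matrix.
Entry (0,0) of P^3 = 0.3332

0.3332


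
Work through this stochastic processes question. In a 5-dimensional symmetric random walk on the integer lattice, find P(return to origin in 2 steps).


P(return in 2 steps) = P(reverse first step) = 1/(2d)
= 1/10
= 0.1000

0.1000


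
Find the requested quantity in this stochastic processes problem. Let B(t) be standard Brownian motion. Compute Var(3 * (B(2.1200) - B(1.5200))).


Var(alpha*(B(t)-B(s))) = alpha^2 * (t-s)
= 3^2 * (2.1200 - 1.5200)
= 9 * 0.6000
= 5.4000

5.4000


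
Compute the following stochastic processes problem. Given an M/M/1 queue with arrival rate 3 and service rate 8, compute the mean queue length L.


rho = 3/8 = 0.3750
L = rho/(1-rho)
= 0.3750/0.6250
= 0.6000

0.6000


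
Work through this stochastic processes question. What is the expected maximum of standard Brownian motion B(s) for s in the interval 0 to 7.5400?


E(max B(s)) = sqrt(2t/pi)
= sqrt(2*7.5400/pi)
= sqrt(4.8001)
= 2.1909

2.1909


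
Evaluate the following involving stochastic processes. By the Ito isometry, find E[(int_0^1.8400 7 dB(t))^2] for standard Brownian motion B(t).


By Ito isometry: E[(int f dB)^2] = int f^2 dt
= 7^2 * 1.8400
= 49 * 1.8400 = 90.1600

90.1600


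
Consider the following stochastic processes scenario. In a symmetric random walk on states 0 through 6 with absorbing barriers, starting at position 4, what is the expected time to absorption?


For symmetric RW on 0,...,N with absorbing barriers, E(i) = i*(N-i)
E(4) = 4 * 2 = 8

8


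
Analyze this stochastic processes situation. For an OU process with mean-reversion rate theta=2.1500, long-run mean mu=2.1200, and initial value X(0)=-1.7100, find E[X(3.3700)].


E[X(t)] = mu + (X(0) - mu)*exp(-theta*t)
= 2.1200 + (-1.7100 - 2.1200)*exp(-2.1500*3.3700)
= 2.1200 + -3.8300 * 7.1338e-04
= 2.1173

2.1173


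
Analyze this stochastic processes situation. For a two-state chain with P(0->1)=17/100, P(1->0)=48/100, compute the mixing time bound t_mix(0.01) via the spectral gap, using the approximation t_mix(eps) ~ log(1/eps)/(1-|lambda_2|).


lambda_2 = |1 - p01 - p10| = |1 - 0.1700 - 0.4800| = 0.3500
t_mix ~ log(1/eps)/(1 - |lambda_2|)
= log(100)/(1 - 0.3500) = 4.6052/0.6500
= 7.0849

7.0849


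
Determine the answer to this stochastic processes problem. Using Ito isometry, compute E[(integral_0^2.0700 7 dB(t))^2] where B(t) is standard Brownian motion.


By Ito isometry: E[(int f dB)^2] = int f^2 dt
= 7^2 * 2.0700
= 49 * 2.0700 = 101.4300

101.4300


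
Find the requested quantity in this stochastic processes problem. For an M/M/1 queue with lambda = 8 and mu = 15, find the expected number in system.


rho = 8/15 = 0.5333
L = rho/(1-rho)
= 0.5333/0.4667
= 1.1429

1.1429


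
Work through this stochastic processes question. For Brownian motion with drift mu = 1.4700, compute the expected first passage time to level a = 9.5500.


Expected first passage time = a/mu
= 9.5500/1.4700
= 6.4966

6.4966


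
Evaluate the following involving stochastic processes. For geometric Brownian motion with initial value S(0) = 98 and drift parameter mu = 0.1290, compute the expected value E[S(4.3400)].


E[S(t)] = S(0) * exp(mu * t)
= 98 * exp(0.1290 * 4.3400)
= 98 * 1.7504
= 171.5419

171.5419


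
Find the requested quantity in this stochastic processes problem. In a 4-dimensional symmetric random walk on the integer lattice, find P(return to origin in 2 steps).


P(return in 2 steps) = P(reverse first step) = 1/(2d)
= 1/8
= 0.1250

0.1250


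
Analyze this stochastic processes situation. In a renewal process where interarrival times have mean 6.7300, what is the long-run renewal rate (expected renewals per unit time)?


Long-run renewal rate = 1/E(X)
= 1/6.7300
= 0.1486

0.1486


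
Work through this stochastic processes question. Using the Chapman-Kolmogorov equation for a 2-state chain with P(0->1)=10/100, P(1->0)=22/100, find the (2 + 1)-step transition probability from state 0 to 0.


P^3 = P^2 * P^1
Computing via matrix multiplication of the transition matrix.
Entry (0,0) of P^3 = 0.7858

0.7858


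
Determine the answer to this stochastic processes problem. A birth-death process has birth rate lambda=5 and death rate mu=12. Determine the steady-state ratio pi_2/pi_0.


For birth-death process, pi_n/pi_0 = (lambda/mu)^n
= (5/12)^2
= 0.1736

0.1736


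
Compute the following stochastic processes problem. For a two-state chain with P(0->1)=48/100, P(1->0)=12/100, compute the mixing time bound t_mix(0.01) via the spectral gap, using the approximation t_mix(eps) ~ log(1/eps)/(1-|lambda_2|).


lambda_2 = |1 - p01 - p10| = |1 - 0.4800 - 0.1200| = 0.4000
t_mix ~ log(1/eps)/(1 - |lambda_2|)
= log(100)/(1 - 0.4000) = 4.6052/0.6000
= 7.6753

7.6753


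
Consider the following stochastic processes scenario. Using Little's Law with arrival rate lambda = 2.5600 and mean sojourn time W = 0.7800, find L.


Little's Law: L = lambda * W
= 2.5600 * 0.7800
= 1.9968

1.9968


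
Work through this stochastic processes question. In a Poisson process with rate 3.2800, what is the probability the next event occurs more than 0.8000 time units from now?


P(X > t) = exp(-lambda * t)
= exp(-3.2800 * 0.8000)
= exp(-2.6240) = 0.0725

0.0725


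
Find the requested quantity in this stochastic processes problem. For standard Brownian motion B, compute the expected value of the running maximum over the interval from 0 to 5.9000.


E(max B(s)) = sqrt(2t/pi)
= sqrt(2*5.9000/pi)
= sqrt(3.7561)
= 1.9381

1.9381


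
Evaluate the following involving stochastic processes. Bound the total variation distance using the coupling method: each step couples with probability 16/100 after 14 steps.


TV distance bound <= (1-delta)^n
= (1 - 0.1600)^14
= 0.8400^14
= 0.0871

0.0871


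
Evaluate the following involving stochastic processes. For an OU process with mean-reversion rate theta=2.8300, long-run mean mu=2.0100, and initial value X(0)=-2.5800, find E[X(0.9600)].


E[X(t)] = mu + (X(0) - mu)*exp(-theta*t)
= 2.0100 + (-2.5800 - 2.0100)*exp(-2.8300*0.9600)
= 2.0100 + -4.5900 * 0.0661
= 1.7067

1.7067


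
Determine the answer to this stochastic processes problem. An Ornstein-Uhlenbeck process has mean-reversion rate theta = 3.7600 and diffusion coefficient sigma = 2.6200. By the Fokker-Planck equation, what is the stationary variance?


Stationary variance = sigma^2 / (2*theta)
= 2.6200^2 / (2*3.7600)
= 6.8644 / 7.5200
= 0.9128

0.9128


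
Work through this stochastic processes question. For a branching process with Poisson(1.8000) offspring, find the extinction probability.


Since mu = 1.8000 > 1, extinction prob q < 1.
Solve s = exp(mu*(s-1)) iteratively.
q = 0.2676

0.2676


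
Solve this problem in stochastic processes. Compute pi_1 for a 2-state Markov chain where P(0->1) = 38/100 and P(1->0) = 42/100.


Stationary distribution: pi_0 = p10/(p01+p10), pi_1 = p01/(p01+p10)
p01 = 0.3800, p10 = 0.4200
pi_1 = 0.4750

0.4750


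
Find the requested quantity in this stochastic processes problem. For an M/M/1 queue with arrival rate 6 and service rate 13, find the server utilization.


rho = lambda/mu
= 6/13
= 0.4615

0.4615


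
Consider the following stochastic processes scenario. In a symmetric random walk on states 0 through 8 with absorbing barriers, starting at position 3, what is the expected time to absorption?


For symmetric RW on 0,...,N with absorbing barriers, E(i) = i*(N-i)
E(3) = 3 * 5 = 15

15


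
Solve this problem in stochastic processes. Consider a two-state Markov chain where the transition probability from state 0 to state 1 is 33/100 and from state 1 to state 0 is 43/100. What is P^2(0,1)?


Computing P^2 by matrix multiplication.
P = [[0.6700, 0.3300], [0.4300, 0.5700]]
After raising P to the power 2:
P^2(0,1) = 0.4092

0.4092


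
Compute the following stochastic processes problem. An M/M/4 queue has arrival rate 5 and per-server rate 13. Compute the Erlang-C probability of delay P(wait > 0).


a = lambda/mu = 0.3846
rho = a/c = 0.0962
Erlang-C formula applied:
C(c,a) = 6.8669e-04

6.8669e-04


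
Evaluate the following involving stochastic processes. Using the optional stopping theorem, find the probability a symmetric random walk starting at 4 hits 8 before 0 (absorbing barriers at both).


By optional stopping theorem: E(M at tau) = M(0) = 4
P(hit 8)*8 + P(hit 0)*0 = 4
P(hit 8) = (4 - 0)/(8 - 0) = 1/2 = 0.5000

0.5000


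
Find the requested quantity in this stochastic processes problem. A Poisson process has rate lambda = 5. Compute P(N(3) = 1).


P(N(t)=k) = (lambda*t)^k * exp(-lambda*t) / k!
lambda*t = 15
= 15^1 * exp(-15) / 1!
= 15 * 3.0590e-07 / 1
= 4.5885e-06

4.5885e-06


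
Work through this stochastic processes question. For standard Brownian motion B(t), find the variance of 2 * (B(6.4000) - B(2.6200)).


Var(alpha*(B(t)-B(s))) = alpha^2 * (t-s)
= 2^2 * (6.4000 - 2.6200)
= 4 * 3.7800
= 15.1200

15.1200


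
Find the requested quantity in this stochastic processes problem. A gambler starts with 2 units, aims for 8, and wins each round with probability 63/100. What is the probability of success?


Gambler's ruin formula:
r = q/p = 0.3700/0.6300 = 0.5873
P(win) = (1 - r^i)/(1 - r^N)
= (1 - 0.5873^2)/(1 - 0.5873^8)
= 0.6645

0.6645


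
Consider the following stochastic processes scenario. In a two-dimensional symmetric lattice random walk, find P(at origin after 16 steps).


P = C(16,8)^2 / 4^16
= 12870^2 / 4294967296
= 165636900 / 4294967296
= 0.0386

0.0386


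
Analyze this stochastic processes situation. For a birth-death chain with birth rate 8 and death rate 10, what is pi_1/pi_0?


For birth-death process, pi_n/pi_0 = (lambda/mu)^n
= (8/10)^1
= 0.8000

0.8000


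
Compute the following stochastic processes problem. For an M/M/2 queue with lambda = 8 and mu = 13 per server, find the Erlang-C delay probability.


a = lambda/mu = 0.6154
rho = a/c = 0.3077
Erlang-C formula applied:
C(c,a) = 0.1448

0.1448


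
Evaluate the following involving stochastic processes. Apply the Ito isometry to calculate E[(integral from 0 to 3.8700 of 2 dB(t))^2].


By Ito isometry: E[(int f dB)^2] = int f^2 dt
= 2^2 * 3.8700
= 4 * 3.8700 = 15.4800

15.4800


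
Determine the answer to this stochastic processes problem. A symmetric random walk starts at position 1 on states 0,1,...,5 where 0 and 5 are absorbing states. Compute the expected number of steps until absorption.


For symmetric RW on 0,...,N with absorbing barriers, E(i) = i*(N-i)
E(1) = 1 * 4 = 4

4


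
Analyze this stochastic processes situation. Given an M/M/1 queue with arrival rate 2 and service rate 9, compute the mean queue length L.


rho = 2/9 = 0.2222
L = rho/(1-rho)
= 0.2222/0.7778
= 0.2857

0.2857


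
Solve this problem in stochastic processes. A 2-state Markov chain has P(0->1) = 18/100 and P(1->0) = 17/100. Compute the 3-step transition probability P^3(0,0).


Computing P^3 by matrix multiplication.
P = [[0.8200, 0.1800], [0.1700, 0.8300]]
After raising P to the power 3:
P^3(0,0) = 0.6270

0.6270


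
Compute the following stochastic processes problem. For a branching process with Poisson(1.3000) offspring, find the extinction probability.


Since mu = 1.3000 > 1, extinction prob q < 1.
Solve s = exp(mu*(s-1)) iteratively.
q = 0.5770

0.5770


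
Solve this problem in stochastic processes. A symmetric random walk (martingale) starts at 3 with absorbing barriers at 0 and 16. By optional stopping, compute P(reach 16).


By optional stopping theorem: E(M at tau) = M(0) = 3
P(hit 16)*16 + P(hit 0)*0 = 3
P(hit 16) = (3 - 0)/(16 - 0) = 3/16 = 0.1875

0.1875


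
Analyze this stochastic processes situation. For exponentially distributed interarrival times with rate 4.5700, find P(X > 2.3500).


P(X > t) = exp(-lambda * t)
= exp(-4.5700 * 2.3500)
= exp(-10.7395) = 2.1672e-05

2.1672e-05


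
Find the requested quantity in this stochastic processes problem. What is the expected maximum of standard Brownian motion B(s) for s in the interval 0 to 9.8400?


E(max B(s)) = sqrt(2t/pi)
= sqrt(2*9.8400/pi)
= sqrt(6.2643)
= 2.5029

2.5029


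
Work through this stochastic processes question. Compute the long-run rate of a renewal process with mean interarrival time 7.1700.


Long-run renewal rate = 1/E(X)
= 1/7.1700
= 0.1395

0.1395


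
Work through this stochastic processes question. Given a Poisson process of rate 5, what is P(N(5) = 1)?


P(N(t)=k) = (lambda*t)^k * exp(-lambda*t) / k!
lambda*t = 25
= 25^1 * exp(-25) / 1!
= 25 * 1.3888e-11 / 1
= 3.4720e-10

3.4720e-10


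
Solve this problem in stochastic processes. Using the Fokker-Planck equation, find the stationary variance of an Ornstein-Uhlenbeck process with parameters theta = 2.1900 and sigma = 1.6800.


Stationary variance = sigma^2 / (2*theta)
= 1.6800^2 / (2*2.1900)
= 2.8224 / 4.3800
= 0.6444

0.6444


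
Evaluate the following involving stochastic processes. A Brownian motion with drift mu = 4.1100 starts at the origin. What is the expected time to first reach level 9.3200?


Expected first passage time = a/mu
= 9.3200/4.1100
= 2.2676

2.2676


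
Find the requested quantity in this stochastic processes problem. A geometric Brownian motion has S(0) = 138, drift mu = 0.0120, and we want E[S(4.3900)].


E[S(t)] = S(0) * exp(mu * t)
= 138 * exp(0.0120 * 4.3900)
= 138 * 1.0541
= 145.4647

145.4647


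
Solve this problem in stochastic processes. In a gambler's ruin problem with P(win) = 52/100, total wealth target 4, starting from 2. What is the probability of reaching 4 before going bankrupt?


Gambler's ruin formula:
r = q/p = 0.4800/0.5200 = 0.9231
P(win) = (1 - r^i)/(1 - r^N)
= (1 - 0.9231^2)/(1 - 0.9231^4)
= 0.5399

0.5399


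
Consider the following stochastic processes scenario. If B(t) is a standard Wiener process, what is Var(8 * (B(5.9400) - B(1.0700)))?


Var(alpha*(B(t)-B(s))) = alpha^2 * (t-s)
= 8^2 * (5.9400 - 1.0700)
= 64 * 4.8700
= 311.6800

311.6800


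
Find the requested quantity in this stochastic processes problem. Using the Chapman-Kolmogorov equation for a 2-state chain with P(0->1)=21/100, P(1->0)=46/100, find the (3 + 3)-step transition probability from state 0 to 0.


P^6 = P^3 * P^3
Computing via matrix multiplication of the transition matrix.
Entry (0,0) of P^6 = 0.6870

0.6870


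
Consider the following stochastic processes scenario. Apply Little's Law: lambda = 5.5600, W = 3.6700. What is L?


Little's Law: L = lambda * W
= 5.5600 * 3.6700
= 20.4052

20.4052


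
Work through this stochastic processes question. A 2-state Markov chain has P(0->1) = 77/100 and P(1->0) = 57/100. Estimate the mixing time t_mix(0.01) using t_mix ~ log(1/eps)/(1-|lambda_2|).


lambda_2 = |1 - p01 - p10| = |1 - 0.7700 - 0.5700| = 0.3400
t_mix ~ log(1/eps)/(1 - |lambda_2|)
= log(100)/(1 - 0.3400) = 4.6052/0.6600
= 6.9775

6.9775


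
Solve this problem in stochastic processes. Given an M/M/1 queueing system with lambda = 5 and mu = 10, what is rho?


rho = lambda/mu
= 5/10
= 0.5000

0.5000


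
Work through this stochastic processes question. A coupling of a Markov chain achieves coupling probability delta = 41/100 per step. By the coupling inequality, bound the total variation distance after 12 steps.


TV distance bound <= (1-delta)^n
= (1 - 0.4100)^12
= 0.5900^12
= 0.0018

0.0018


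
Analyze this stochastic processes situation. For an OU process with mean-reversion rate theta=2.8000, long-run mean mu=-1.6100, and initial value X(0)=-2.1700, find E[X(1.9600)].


E[X(t)] = mu + (X(0) - mu)*exp(-theta*t)
= -1.6100 + (-2.1700 - -1.6100)*exp(-2.8000*1.9600)
= -1.6100 + -0.5600 * 0.0041
= -1.6123

-1.6123


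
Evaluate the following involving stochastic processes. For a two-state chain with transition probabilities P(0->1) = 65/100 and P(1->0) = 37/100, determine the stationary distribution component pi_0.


Stationary distribution: pi_0 = p10/(p01+p10), pi_1 = p01/(p01+p10)
p01 = 0.6500, p10 = 0.3700
pi_0 = 0.3627

0.3627


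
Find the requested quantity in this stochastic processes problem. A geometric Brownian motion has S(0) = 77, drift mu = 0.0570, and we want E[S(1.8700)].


E[S(t)] = S(0) * exp(mu * t)
= 77 * exp(0.0570 * 1.8700)
= 77 * 1.1125
= 85.6608

85.6608


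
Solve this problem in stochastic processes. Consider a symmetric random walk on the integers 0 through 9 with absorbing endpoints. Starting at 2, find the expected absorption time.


For symmetric RW on 0,...,N with absorbing barriers, E(i) = i*(N-i)
E(2) = 2 * 7 = 14

14


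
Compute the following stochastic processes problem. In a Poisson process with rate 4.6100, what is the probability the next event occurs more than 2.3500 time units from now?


P(X > t) = exp(-lambda * t)
= exp(-4.6100 * 2.3500)
= exp(-10.8335) = 1.9727e-05

1.9727e-05


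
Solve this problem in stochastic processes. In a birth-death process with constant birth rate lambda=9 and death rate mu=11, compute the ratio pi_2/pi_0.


For birth-death process, pi_n/pi_0 = (lambda/mu)^n
= (9/11)^2
= 0.6694

0.6694


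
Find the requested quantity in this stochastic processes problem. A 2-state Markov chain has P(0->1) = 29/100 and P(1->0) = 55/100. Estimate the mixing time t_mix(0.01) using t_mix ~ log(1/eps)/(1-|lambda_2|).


lambda_2 = |1 - p01 - p10| = |1 - 0.2900 - 0.5500| = 0.1600
t_mix ~ log(1/eps)/(1 - |lambda_2|)
= log(100)/(1 - 0.1600) = 4.6052/0.8400
= 5.4823

5.4823


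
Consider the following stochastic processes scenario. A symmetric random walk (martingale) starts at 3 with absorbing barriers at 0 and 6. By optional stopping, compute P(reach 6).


By optional stopping theorem: E(M at tau) = M(0) = 3
P(hit 6)*6 + P(hit 0)*0 = 3
P(hit 6) = (3 - 0)/(6 - 0) = 1/2 = 0.5000

0.5000
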